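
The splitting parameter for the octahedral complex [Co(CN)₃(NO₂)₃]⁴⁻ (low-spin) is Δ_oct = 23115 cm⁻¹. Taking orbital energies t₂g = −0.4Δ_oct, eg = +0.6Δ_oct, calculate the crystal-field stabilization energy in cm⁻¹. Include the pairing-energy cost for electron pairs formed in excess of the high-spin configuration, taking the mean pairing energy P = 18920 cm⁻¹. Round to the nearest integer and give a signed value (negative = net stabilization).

-22687

Ligand charges: 3×(-1) from CN⁻ and 3×(-1) from NO₂⁻ sum to -6; with overall charge -4, Co is +2.
Co²⁺: group 9, so d-count = 9 − 2 = 7.
Electron filling gives t₂g⁶ eg¹.
The orbital stabilization is -1.8Δ_oct = -1.8 × 23115 = -41607 cm⁻¹.
Pairing penalty: 3 pairs vs 2 in the high-spin reference → 1 extra × P = 18920 cm⁻¹.
Overall CFSE = -41607 + 18920 = -22687 cm⁻¹.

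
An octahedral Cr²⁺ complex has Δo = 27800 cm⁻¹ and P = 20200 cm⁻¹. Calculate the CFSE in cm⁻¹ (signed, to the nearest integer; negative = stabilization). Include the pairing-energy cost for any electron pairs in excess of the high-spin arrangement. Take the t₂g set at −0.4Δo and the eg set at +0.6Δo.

-24280

Group 6 minus oxidation state +2 gives a d⁴ configuration for Cr²⁺.
Here Δo > P (27800 > 20200), so the low-spin state is favoured.
Filling d⁴ accordingly: t₂g⁴ eg⁰.
Orbital CFSE = -1.6Δo = -1.6 × 27800 = -44480 cm⁻¹.
Excess pairs vs high-spin: 1 − 0 = 1; pairing cost = +20200 cm⁻¹.
Net CFSE = -44480 + 20200 = -24280 cm⁻¹.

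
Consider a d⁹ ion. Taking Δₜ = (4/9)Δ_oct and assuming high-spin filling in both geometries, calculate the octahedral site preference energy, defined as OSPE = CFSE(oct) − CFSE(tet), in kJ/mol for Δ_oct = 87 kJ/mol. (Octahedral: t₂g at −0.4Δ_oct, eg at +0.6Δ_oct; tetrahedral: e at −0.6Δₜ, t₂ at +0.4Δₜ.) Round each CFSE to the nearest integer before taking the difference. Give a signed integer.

Octahedral (high-spin): t₂g⁶ eg³, CFSE = 6(−0.4) + 3(+0.6) = -0.6Δ_oct = -0.6 × 87 = -52 kJ/mol.
In a tetrahedral site the filling is e⁴ t₂⁵: CFSE(tet) = -0.4Δₜ = -0.4 × (4/9)(87) = -15 kJ/mol.
OSPE = -52 − (-15) = -37 kJ/mol.

-37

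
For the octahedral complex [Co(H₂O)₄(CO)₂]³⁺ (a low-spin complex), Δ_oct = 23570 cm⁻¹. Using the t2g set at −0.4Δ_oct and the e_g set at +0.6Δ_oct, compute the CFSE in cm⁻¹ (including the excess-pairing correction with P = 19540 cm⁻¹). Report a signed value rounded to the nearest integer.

Ligand charges: 4×(+0) from H₂O and 2×(+0) from CO sum to +0; with overall charge +3, Co is +3.
Co³⁺: group 9, so d-count = 9 − 3 = 6.
The d⁶ electrons fill as t2g^6 e_g^0.
CFSE(orbital) = 6×(-0.4Δ_oct) + 0×(0.6Δ_oct) = -2.4Δ_oct; with Δ_oct = 23570 cm⁻¹ that is -56568 cm⁻¹.
High-spin d⁶ would be t2g^4 e_g^2 with 1 pair; low-spin has 3, so 2 excess pairs cost +2P = +39080 cm⁻¹.
Overall CFSE = -56568 + 39080 = -17488 cm⁻¹.

-17488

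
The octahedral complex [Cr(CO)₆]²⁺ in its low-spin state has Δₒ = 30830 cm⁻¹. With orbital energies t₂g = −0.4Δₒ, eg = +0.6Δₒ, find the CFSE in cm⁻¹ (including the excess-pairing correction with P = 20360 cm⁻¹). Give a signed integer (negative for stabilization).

CO is neutral, so the +2 overall charge sits on Cr: oxidation state +2.
Cr is in group 6, so Cr²⁺ is d⁴ (6 − 2 = 4).
Configuration: t₂g⁴ eg⁰.
Orbital CFSE = 4(-0.4) + 0(0.6) = -1.6Δₒ = -1.6 × 30830 = -49328 cm⁻¹.
Pairing penalty: 1 pair vs 0 in the high-spin reference → 1 extra × P = 20360 cm⁻¹.
Net CFSE = -49328 + 20360 = -28968 cm⁻¹.

-28968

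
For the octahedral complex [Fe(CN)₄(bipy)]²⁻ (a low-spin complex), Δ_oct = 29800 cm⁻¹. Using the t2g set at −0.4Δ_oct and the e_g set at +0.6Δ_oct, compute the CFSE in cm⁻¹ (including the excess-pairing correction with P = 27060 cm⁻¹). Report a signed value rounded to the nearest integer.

Ligand charges: 4×(-1) from CN⁻ and 1×(+0) from bipy sum to -4; with overall charge -2, Fe is +2.
Fe²⁺: group 8, so d-count = 8 − 2 = 6.
Electron filling gives t2g^6 e_g^0.
The orbital stabilization is -2.4Δ_oct = -2.4 × 29800 = -71520 cm⁻¹.
Relative to high-spin t2g^4 e_g^2 (1 paired), the low-spin configuration has 2 additional pairs, contributing +2 × 27060 = +54120 cm⁻¹.
Combining: -71520 + 54120 = -17400 cm⁻¹.

-17400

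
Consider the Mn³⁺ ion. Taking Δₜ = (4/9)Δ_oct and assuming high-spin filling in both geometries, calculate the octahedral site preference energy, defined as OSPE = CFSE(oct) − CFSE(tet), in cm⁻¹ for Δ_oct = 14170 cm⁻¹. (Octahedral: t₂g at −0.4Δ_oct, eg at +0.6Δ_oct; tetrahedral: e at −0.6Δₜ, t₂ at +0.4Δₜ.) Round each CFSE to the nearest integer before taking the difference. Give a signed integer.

-5983

Mn³⁺: group 7, so d-count = 7 − 3 = 4.
In an octahedral site d⁴ (HS) is t2g^3 e_g^1, giving CFSE(oct) = -0.6Δ_oct = -8502 cm⁻¹.
Tetrahedral: e^2 t2^2, CFSE = 2(−0.6) + 2(+0.4) = -0.4Δₜ = -0.4 × (4/9) × 14170 = -2519 cm⁻¹.
OSPE = -8502 − (-2519) = -5983 cm⁻¹.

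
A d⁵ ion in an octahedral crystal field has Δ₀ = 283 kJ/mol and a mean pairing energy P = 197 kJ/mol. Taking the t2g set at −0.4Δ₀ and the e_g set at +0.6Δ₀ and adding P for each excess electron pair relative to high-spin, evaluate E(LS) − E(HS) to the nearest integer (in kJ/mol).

High-spin d⁵ fills as t2g^3 e_g^2 with CFSE 3(−0.4) + 2(+0.6) = 0.0Δ₀ = 0 kJ/mol.
For low-spin the configuration is t2g^5 e_g^0: orbital energy -2.0 × 283 = -566 kJ/mol, and 2 additional pairs relative to high-spin add 394 kJ/mol, giving -172 kJ/mol.
E(LS) − E(HS) = -172 − (0) = -172 kJ/mol.

-172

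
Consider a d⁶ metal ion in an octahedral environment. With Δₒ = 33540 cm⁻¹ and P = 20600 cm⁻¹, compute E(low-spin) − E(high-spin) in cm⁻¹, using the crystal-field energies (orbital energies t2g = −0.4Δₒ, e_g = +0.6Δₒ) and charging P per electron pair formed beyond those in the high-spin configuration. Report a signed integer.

High-spin d⁶ fills as t2g^4 e_g^2 with CFSE 4(−0.4) + 2(+0.6) = -0.4Δₒ = -13416 cm⁻¹.
For low-spin the configuration is t2g^6 e_g^0: orbital energy -2.4 × 33540 = -80496 cm⁻¹, and 2 additional pairs relative to high-spin add 41200 cm⁻¹, giving -39296 cm⁻¹.
Thus E(LS) − E(HS) = -25880 cm⁻¹.

-25880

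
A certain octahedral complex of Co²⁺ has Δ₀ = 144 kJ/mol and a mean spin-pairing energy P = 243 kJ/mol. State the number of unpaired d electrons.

Co²⁺: group 9, so d-count = 9 − 2 = 7.
Here Δ₀ < P (144 < 243), so the high-spin state is favoured.
Filling d⁷ accordingly: t2g^5 e_g^2.
Unpaired electrons: 3.

3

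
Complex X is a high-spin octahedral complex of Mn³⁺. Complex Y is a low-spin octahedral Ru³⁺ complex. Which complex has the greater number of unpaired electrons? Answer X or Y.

X: Group 7 minus oxidation state +3 gives a d⁴ configuration for Mn³⁺; t2g^3 e_g^1 → 4 unpaired.
Y: Ru sits in group 8; removing 3 electrons leaves Ru³⁺ with 8 − 3 = 5 d electrons; t₂g⁵ eg⁰ → 1 unpaired.
So X has more unpaired electrons.

X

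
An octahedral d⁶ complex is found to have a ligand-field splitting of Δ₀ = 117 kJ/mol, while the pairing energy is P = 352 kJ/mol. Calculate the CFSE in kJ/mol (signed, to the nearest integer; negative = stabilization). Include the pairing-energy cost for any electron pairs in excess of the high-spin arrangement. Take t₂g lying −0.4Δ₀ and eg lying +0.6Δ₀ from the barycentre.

-47

With Δ₀ < P the complex is high-spin.
Filling d⁶ accordingly: t₂g⁴ eg².
Orbital CFSE = -0.4Δ₀ = -0.4 × 117 = -47 kJ/mol.
High-spin has no excess pairs, so no pairing correction applies.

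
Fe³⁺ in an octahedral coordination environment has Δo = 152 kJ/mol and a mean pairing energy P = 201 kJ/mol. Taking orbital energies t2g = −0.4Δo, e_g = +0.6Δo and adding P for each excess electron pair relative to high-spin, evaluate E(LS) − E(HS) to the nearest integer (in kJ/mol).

98

Fe is in group 8, so Fe³⁺ is d⁵ (8 − 3 = 5).
High-spin: t2g^3 e_g^2, CFSE = 0.0Δo = 0 kJ/mol.
For low-spin the configuration is t2g^5 e_g^0: orbital energy -2.0 × 152 = -304 kJ/mol, and 2 additional pairs relative to high-spin add 402 kJ/mol, giving 98 kJ/mol.
E(LS) − E(HS) = 98 − (0) = 98 kJ/mol.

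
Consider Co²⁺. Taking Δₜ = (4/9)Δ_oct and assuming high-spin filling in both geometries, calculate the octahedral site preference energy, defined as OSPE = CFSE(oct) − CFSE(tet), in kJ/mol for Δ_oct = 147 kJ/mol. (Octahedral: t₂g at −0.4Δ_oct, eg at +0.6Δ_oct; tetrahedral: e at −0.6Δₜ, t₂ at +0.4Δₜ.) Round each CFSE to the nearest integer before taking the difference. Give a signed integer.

Group 9 minus oxidation state +2 gives a d⁷ configuration for Co²⁺.
In an octahedral site d⁷ (HS) is t₂g⁵ eg², giving CFSE(oct) = -0.8Δ_oct = -118 kJ/mol.
Tetrahedral: e⁴ t₂³, CFSE = 4(−0.6) + 3(+0.4) = -1.2Δₜ = -1.2 × (4/9) × 147 = -78 kJ/mol.
OSPE = -118 − (-78) = -40 kJ/mol.

-40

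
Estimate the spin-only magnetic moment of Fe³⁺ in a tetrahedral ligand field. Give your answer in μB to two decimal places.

Fe is in group 8, so Fe³⁺ is d⁵ (8 − 3 = 5).
Tetrahedral splitting is small, so the complex is high-spin.
Configuration: e² t₂³ → 5 unpaired electrons.
μ(spin-only) = √[5(5+2)] = √35 ≈ 5.92 μB.

5.92 μB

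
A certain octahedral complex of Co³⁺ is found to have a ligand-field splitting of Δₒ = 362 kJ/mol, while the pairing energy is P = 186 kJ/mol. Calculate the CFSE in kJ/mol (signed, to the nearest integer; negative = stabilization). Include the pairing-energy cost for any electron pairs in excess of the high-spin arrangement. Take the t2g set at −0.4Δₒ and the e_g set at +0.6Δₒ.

-497

Co is in group 9, so Co³⁺ is d⁶ (9 − 3 = 6).
Since Δₒ = 362 kJ/mol > P = 186 kJ/mol, the complex adopts the low-spin configuration.
Filling d⁶ accordingly: t2g^6 e_g^0.
Orbital CFSE = -2.4Δₒ = -2.4 × 362 = -869 kJ/mol.
Excess pairs vs high-spin: 3 − 1 = 2; pairing cost = +372 kJ/mol.
Net CFSE = -869 + 372 = -497 kJ/mol.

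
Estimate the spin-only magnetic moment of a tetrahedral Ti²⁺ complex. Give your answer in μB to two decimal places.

Ti is in group 4, so Ti²⁺ is d² (4 − 2 = 2).
With tetrahedral geometry the complex is necessarily high-spin.
Configuration: e² t₂⁰ → 2 unpaired electrons.
μ(spin-only) = √[2(2+2)] = √8 ≈ 2.83 μB.

2.83 μB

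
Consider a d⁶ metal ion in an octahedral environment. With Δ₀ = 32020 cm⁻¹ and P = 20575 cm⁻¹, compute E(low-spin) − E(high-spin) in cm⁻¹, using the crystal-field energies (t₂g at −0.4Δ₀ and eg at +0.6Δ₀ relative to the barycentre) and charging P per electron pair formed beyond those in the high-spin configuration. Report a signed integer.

-22890

High-spin: t₂g⁴ eg², CFSE = -0.4Δ₀ = -12808 cm⁻¹.
For low-spin the configuration is t₂g⁶ eg⁰: orbital energy -2.4 × 32020 = -76848 cm⁻¹, and 2 additional pairs relative to high-spin add 41150 cm⁻¹, giving -35698 cm⁻¹.
The difference is -35698 − (-12808) = -22890 cm⁻¹, so low-spin lies lower.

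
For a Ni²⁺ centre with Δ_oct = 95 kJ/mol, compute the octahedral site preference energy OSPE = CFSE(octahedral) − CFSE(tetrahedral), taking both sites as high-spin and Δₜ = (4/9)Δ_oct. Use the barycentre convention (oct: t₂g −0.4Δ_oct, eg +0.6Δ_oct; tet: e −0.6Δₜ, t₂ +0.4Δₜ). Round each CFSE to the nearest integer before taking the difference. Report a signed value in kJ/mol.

Group 10 minus oxidation state +2 gives a d⁸ configuration for Ni²⁺.
Octahedral (high-spin): t₂g⁶ eg², CFSE = 6(−0.4) + 2(+0.6) = -1.2Δ_oct = -1.2 × 95 = -114 kJ/mol.
In a tetrahedral site the filling is e⁴ t₂⁴: CFSE(tet) = -0.8Δₜ = -0.8 × (4/9)(95) = -34 kJ/mol.
OSPE = -114 − (-34) = -80 kJ/mol.

-80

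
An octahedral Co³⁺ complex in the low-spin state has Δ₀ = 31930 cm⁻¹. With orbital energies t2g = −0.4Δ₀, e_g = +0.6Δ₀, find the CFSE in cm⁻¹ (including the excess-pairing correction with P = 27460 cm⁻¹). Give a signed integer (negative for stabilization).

-21712

Co is in group 9, so Co³⁺ is d⁶ (9 − 3 = 6).
The d⁶ electrons fill as t2g^6 e_g^0.
Orbital CFSE = 6(-0.4) + 0(0.6) = -2.4Δ₀ = -2.4 × 31930 = -76632 cm⁻¹.
Relative to high-spin t2g^4 e_g^2 (1 paired), the low-spin configuration has 2 additional pairs, contributing +2 × 27460 = +54920 cm⁻¹.
Overall CFSE = -76632 + 54920 = -21712 cm⁻¹.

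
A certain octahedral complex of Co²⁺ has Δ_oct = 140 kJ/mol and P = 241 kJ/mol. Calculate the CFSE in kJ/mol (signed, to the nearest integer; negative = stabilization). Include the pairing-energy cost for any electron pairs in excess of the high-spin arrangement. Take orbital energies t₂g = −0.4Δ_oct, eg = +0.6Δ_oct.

Co is in group 9, so Co²⁺ is d⁷ (9 − 2 = 7).
With Δ_oct < P the complex is high-spin.
Filling d⁷ accordingly: t₂g⁵ eg².
Orbital CFSE = -0.8Δ_oct = -0.8 × 140 = -112 kJ/mol.
High-spin has no excess pairs, so no pairing correction applies.

-112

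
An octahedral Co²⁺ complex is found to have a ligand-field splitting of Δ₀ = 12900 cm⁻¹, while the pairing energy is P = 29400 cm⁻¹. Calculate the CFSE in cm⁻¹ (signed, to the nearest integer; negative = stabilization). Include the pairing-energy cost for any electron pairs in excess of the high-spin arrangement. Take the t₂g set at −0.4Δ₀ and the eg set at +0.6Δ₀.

-10320

Co is in group 9, so Co²⁺ is d⁷ (9 − 2 = 7).
Δ₀ < P, so pairing is avoided: the ground state is high-spin.
Filling d⁷ accordingly: t₂g⁵ eg².
Orbital CFSE = -0.8Δ₀ = -0.8 × 12900 = -10320 cm⁻¹.
High-spin has no excess pairs, so no pairing correction applies.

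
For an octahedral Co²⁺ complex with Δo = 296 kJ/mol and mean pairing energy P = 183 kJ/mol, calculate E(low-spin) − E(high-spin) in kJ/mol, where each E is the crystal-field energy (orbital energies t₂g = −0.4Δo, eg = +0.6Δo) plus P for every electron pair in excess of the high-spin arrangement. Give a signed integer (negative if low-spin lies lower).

Co is in group 9, so Co²⁺ is d⁷ (9 − 2 = 7).
High-spin: t₂g⁵ eg², CFSE = -0.8Δo = -237 kJ/mol.
Low-spin t₂g⁶ eg¹ gives -1.8Δo = -533 kJ/mol, but forming 1 extra pair costs 1P = 183 kJ/mol, so E(LS) = -533 + 183 = -350 kJ/mol.
Thus E(LS) − E(HS) = -113 kJ/mol.

-113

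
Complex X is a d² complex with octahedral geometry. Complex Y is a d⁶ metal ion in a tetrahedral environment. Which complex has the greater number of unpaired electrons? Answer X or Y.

Y

X: t2g^2 e_g^0 → 2 unpaired.
Y: With tetrahedral geometry the complex is necessarily high-spin; e^3 t2^3 → 4 unpaired.
So Y has more unpaired electrons.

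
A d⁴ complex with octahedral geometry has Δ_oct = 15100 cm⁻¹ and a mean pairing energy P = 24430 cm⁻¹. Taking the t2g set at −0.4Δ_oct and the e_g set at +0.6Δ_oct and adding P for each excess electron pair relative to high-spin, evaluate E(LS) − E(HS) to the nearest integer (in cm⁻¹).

9330

In the high-spin limit (t2g^3 e_g^1) the orbital term is -0.6Δ_oct = -9060 cm⁻¹, with no excess pairing.
Low-spin: t2g^4 e_g^0, orbital CFSE = -1.6Δ_oct = -24160 cm⁻¹; plus 1 excess pair × P = +24430 cm⁻¹; total 270 cm⁻¹.
The difference is 270 − (-9060) = 9330 cm⁻¹, so high-spin lies lower.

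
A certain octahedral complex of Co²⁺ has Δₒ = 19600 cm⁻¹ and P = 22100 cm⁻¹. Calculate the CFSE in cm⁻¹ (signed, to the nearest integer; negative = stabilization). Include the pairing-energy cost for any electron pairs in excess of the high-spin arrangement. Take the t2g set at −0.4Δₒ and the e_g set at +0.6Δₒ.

Co is in group 9, so Co²⁺ is d⁷ (9 − 2 = 7).
Here Δₒ < P (19600 < 22100), so the high-spin state is favoured.
Filling d⁷ accordingly: t2g^5 e_g^2.
Orbital CFSE = -0.8Δₒ = -0.8 × 19600 = -15680 cm⁻¹.
High-spin has no excess pairs, so no pairing correction applies.

-15680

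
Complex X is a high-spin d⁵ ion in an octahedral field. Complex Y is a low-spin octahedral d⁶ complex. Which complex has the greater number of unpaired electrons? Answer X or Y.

X

X: t2g^3 e_g^2 → 5 unpaired.
Y: t₂g⁶ eg⁰ → 0 unpaired.
So X has more unpaired electrons.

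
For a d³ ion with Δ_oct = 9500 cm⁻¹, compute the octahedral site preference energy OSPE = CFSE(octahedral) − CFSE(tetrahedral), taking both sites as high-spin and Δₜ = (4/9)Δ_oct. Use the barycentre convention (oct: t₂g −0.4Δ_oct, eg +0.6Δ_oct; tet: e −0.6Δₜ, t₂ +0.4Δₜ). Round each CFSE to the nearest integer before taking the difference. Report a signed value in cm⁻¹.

In an octahedral site d³ (HS) is t₂g³ eg⁰, giving CFSE(oct) = -1.2Δ_oct = -11400 cm⁻¹.
Tetrahedral e² t₂¹ gives -0.8Δₜ = -0.8 × (4/9) × 9500 = -3378 cm⁻¹.
OSPE = CFSE(oct) − CFSE(tet) = -11400 − (-3378) = -8022 cm⁻¹.

-8022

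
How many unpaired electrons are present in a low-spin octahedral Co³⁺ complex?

0

Co³⁺: group 9, so d-count = 9 − 3 = 6.
Configuration: t₂g⁶ eg⁰, giving 0 unpaired electrons.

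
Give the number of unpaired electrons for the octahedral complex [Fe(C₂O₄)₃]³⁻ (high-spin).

Each C₂O₄²⁻ contributes -2; 3 × (-2) = -6. With overall charge -3, Fe is in the +3 oxidation state.
Fe³⁺: group 8, so d-count = 8 − 3 = 5.
Configuration: t₂g³ eg², giving 5 unpaired electrons.

5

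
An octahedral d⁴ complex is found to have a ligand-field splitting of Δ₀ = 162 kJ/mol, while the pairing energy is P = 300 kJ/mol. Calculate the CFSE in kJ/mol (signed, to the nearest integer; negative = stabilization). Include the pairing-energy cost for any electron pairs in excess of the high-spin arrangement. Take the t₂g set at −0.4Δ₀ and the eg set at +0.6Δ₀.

-97

Δ₀ < P, so pairing is avoided: the ground state is high-spin.
That gives t₂g³ eg¹.
Orbital CFSE = -0.6Δ₀ = -0.6 × 162 = -97 kJ/mol.
High-spin has no excess pairs, so no pairing correction applies.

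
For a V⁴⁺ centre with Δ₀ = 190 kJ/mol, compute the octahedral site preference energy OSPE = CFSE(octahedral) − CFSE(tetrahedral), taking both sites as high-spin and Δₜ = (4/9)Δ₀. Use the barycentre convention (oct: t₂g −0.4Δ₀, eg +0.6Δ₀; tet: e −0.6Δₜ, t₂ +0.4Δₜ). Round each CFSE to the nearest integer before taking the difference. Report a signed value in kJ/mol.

-25

Group 5 minus oxidation state +4 gives a d¹ configuration for V⁴⁺.
Octahedral (high-spin): t2g^1 e_g^0, CFSE = 1(−0.4) + 0(+0.6) = -0.4Δ₀ = -0.4 × 190 = -76 kJ/mol.
Tetrahedral: e^1 t2^0, CFSE = 1(−0.6) + 0(+0.4) = -0.6Δₜ = -0.6 × (4/9) × 190 = -51 kJ/mol.
OSPE = -76 − (-51) = -25 kJ/mol.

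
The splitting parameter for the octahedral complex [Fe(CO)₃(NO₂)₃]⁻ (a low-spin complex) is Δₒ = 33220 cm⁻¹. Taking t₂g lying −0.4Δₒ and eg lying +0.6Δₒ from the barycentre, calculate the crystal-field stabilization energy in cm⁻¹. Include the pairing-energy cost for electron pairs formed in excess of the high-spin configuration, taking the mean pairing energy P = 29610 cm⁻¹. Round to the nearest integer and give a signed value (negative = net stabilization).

-20508

Ligand charges: 3×(+0) from CO and 3×(-1) from NO₂⁻ sum to -3; with overall charge -1, Fe is +2.
Fe sits in group 8; removing 2 electrons leaves Fe²⁺ with 8 − 2 = 6 d electrons.
Electron filling gives t₂g⁶ eg⁰.
CFSE(orbital) = 6×(-0.4Δₒ) + 0×(0.6Δₒ) = -2.4Δₒ; with Δₒ = 33220 cm⁻¹ that is -79728 cm⁻¹.
Pairing penalty: 3 pairs vs 1 in the high-spin reference → 2 extra × P = 59220 cm⁻¹.
Overall CFSE = -79728 + 59220 = -20508 cm⁻¹.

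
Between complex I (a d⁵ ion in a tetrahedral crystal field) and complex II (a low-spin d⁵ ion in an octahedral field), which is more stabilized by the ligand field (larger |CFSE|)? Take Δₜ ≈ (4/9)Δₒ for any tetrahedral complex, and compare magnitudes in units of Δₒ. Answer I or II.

II

I: Tetrahedral fields are weak (Δₜ ≈ 4/9 Δₒ), so electrons fill high-spin; e² t₂³, CFSE = 0.0Δₜ ≈ 0.00Δₒ.
II: t₂g⁵ eg⁰, CFSE = -2.0Δₒ.
So II has the larger |CFSE|.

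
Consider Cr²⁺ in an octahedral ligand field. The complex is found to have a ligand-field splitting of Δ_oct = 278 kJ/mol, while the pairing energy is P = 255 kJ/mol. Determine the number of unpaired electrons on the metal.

Group 6 minus oxidation state +2 gives a d⁴ configuration for Cr²⁺.
Here Δ_oct > P (278 > 255), so the low-spin state is favoured.
Filling d⁴ accordingly: t2g^4 e_g^0.
Unpaired electrons: 2.

2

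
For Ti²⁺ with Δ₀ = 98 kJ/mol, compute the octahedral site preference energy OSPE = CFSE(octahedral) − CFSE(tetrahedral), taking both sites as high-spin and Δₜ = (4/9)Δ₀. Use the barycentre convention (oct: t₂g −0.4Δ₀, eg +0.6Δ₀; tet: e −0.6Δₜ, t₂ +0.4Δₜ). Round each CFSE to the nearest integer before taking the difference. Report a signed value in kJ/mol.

-26

Ti²⁺: group 4, so d-count = 4 − 2 = 2.
In an octahedral site d² (HS) is t₂g² eg⁰, giving CFSE(oct) = -0.8Δ₀ = -78 kJ/mol.
Tetrahedral: e² t₂⁰, CFSE = 2(−0.6) + 0(+0.4) = -1.2Δₜ = -1.2 × (4/9) × 98 = -52 kJ/mol.
OSPE = -78 − (-52) = -26 kJ/mol.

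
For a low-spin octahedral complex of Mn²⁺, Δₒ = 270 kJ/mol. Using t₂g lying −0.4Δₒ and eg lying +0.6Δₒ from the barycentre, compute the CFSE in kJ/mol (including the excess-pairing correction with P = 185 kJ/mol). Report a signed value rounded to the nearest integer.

Group 7 minus oxidation state +2 gives a d⁵ configuration for Mn²⁺.
Configuration: t₂g⁵ eg⁰.
CFSE(orbital) = 5×(-0.4Δₒ) + 0×(0.6Δₒ) = -2.0Δₒ; with Δₒ = 270 kJ/mol that is -540 kJ/mol.
Pairing penalty: 2 pairs vs 0 in the high-spin reference → 2 extra × P = 370 kJ/mol.
Overall CFSE = -540 + 370 = -170 kJ/mol.

-170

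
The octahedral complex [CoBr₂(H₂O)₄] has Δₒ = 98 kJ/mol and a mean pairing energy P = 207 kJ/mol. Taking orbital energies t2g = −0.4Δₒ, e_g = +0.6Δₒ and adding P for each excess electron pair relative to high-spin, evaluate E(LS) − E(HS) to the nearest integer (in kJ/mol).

Ligand charges: 2×(-1) from Br⁻ and 4×(+0) from H₂O sum to -2; with overall charge +0, Co is +2.
Co is in group 9, so Co²⁺ is d⁷ (9 − 2 = 7).
High-spin d⁷ fills as t2g^5 e_g^2 with CFSE 5(−0.4) + 2(+0.6) = -0.8Δₒ = -78 kJ/mol.
Low-spin t2g^6 e_g^1 gives -1.8Δₒ = -176 kJ/mol, but forming 1 extra pair costs 1P = 207 kJ/mol, so E(LS) = -176 + 207 = 31 kJ/mol.
Thus E(LS) − E(HS) = 109 kJ/mol.

109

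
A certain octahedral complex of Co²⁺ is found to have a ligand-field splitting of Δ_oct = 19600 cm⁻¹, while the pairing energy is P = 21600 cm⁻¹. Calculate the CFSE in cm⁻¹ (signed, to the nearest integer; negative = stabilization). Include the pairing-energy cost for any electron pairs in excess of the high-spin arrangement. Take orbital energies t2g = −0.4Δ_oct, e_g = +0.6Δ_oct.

-15680

Co sits in group 9; removing 2 electrons leaves Co²⁺ with 9 − 2 = 7 d electrons.
Since Δ_oct = 19600 cm⁻¹ < P = 21600 cm⁻¹, the complex adopts the high-spin configuration.
Configuration: t2g^5 e_g^2.
Orbital CFSE = -0.8Δ_oct = -0.8 × 19600 = -15680 cm⁻¹.
High-spin has no excess pairs, so no pairing correction applies.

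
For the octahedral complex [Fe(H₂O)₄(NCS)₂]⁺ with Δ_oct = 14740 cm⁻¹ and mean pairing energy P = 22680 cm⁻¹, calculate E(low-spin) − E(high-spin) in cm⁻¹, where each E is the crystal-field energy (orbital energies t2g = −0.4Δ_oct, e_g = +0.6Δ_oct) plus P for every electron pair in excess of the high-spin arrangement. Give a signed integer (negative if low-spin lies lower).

Ligand charges: 4×(+0) from H₂O and 2×(-1) from NCS⁻ sum to -2; with overall charge +1, Fe is +3.
Group 8 minus oxidation state +3 gives a d⁵ configuration for Fe³⁺.
High-spin d⁵ fills as t2g^3 e_g^2 with CFSE 3(−0.4) + 2(+0.6) = 0.0Δ_oct = 0 cm⁻¹.
Low-spin: t2g^5 e_g^0, orbital CFSE = -2.0Δ_oct = -29480 cm⁻¹; plus 2 excess pairs × P = +45360 cm⁻¹; total 15880 cm⁻¹.
Thus E(LS) − E(HS) = 15880 cm⁻¹.

15880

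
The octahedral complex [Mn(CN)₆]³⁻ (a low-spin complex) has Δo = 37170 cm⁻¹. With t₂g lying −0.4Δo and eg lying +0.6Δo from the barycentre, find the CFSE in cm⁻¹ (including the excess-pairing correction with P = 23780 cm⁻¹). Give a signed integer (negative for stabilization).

Each CN⁻ contributes -1; 6 × (-1) = -6. With overall charge -3, Mn is in the +3 oxidation state.
Group 7 minus oxidation state +3 gives a d⁴ configuration for Mn³⁺.
Configuration: t₂g⁴ eg⁰.
The orbital stabilization is -1.6Δo = -1.6 × 37170 = -59472 cm⁻¹.
Relative to high-spin t₂g³ eg¹ (0 paired), the low-spin configuration has 1 additional pair, contributing +1 × 23780 = +23780 cm⁻¹.
Overall CFSE = -59472 + 23780 = -35692 cm⁻¹.

-35692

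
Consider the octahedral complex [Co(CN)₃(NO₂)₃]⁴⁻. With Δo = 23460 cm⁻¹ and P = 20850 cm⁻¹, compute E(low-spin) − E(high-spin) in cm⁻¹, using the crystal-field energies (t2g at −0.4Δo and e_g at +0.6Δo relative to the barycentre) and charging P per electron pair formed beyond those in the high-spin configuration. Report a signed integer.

Ligand charges: 3×(-1) from CN⁻ and 3×(-1) from NO₂⁻ sum to -6; with overall charge -4, Co is +2.
Co is in group 9, so Co²⁺ is d⁷ (9 − 2 = 7).
High-spin: t2g^5 e_g^2, CFSE = -0.8Δo = -18768 cm⁻¹.
Low-spin t2g^6 e_g^1 gives -1.8Δo = -42228 cm⁻¹, but forming 1 extra pair costs 1P = 20850 cm⁻¹, so E(LS) = -42228 + 20850 = -21378 cm⁻¹.
E(LS) − E(HS) = -21378 − (-18768) = -2610 cm⁻¹.

-2610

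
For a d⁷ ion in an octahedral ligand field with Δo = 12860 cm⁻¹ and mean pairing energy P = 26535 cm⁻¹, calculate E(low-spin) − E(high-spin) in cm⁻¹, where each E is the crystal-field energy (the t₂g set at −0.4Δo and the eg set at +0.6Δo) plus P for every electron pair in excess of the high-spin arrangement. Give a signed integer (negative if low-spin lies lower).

High-spin: t₂g⁵ eg², CFSE = -0.8Δo = -10288 cm⁻¹.
Low-spin: t₂g⁶ eg¹, orbital CFSE = -1.8Δo = -23148 cm⁻¹; plus 1 excess pair × P = +26535 cm⁻¹; total 3387 cm⁻¹.
The difference is 3387 − (-10288) = 13675 cm⁻¹, so high-spin lies lower.

13675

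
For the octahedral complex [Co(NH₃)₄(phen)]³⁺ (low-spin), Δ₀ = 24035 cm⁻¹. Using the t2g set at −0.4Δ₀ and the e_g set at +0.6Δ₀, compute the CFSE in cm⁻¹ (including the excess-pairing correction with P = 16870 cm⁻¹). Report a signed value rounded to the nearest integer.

-23944

Ligand charges: 4×(+0) from NH₃ and 1×(+0) from phen sum to +0; with overall charge +3, Co is +3.
Co sits in group 9; removing 3 electrons leaves Co³⁺ with 9 − 3 = 6 d electrons.
Electron filling gives t2g^6 e_g^0.
The orbital stabilization is -2.4Δ₀ = -2.4 × 24035 = -57684 cm⁻¹.
High-spin d⁶ would be t2g^4 e_g^2 with 1 pair; low-spin has 3, so 2 excess pairs cost +2P = +33740 cm⁻¹.
Overall CFSE = -57684 + 33740 = -23944 cm⁻¹.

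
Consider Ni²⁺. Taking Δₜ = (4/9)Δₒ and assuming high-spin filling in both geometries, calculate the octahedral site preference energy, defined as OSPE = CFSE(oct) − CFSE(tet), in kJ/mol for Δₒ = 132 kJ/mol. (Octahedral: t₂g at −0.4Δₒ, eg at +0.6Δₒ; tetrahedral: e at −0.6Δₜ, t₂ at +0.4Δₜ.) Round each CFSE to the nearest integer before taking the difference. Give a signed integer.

-111

Ni is in group 10, so Ni²⁺ is d⁸ (10 − 2 = 8).
Octahedral high-spin t₂g⁶ eg²: CFSE = -1.2 × 132 = -158 kJ/mol.
Tetrahedral e⁴ t₂⁴ gives -0.8Δₜ = -0.8 × (4/9) × 132 = -47 kJ/mol.
OSPE = CFSE(oct) − CFSE(tet) = -158 − (-47) = -111 kJ/mol.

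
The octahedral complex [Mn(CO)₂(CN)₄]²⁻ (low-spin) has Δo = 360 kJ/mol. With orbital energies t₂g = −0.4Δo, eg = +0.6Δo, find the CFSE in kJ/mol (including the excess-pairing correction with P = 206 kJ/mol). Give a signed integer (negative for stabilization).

Ligand charges: 2×(+0) from CO and 4×(-1) from CN⁻ sum to -4; with overall charge -2, Mn is +2.
Mn is in group 7, so Mn²⁺ is d⁵ (7 − 2 = 5).
The d⁵ electrons fill as t₂g⁵ eg⁰.
CFSE(orbital) = 5×(-0.4Δo) + 0×(0.6Δo) = -2.0Δo; with Δo = 360 kJ/mol that is -720 kJ/mol.
Pairing penalty: 2 pairs vs 0 in the high-spin reference → 2 extra × P = 412 kJ/mol.
Combining: -720 + 412 = -308 kJ/mol.

-308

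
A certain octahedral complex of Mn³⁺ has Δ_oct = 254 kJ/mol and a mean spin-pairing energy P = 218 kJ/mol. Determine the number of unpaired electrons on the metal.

Group 7 minus oxidation state +3 gives a d⁴ configuration for Mn³⁺.
Here Δ_oct > P (254 > 218), so the low-spin state is favoured.
Configuration: t₂g⁴ eg⁰.
Unpaired electrons: 2.

2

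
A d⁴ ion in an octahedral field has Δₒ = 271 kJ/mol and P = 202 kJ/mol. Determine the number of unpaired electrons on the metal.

2

Δₒ > P, so pairing is preferred: the ground state is low-spin.
That gives t2g^4 e_g^0.
Unpaired electrons: 2.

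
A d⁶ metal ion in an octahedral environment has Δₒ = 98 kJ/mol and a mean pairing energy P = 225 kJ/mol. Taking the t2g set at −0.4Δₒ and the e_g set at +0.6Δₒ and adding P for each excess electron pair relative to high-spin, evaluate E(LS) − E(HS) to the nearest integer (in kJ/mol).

In the high-spin limit (t2g^4 e_g^2) the orbital term is -0.4Δₒ = -39 kJ/mol, with no excess pairing.
Low-spin: t2g^6 e_g^0, orbital CFSE = -2.4Δₒ = -235 kJ/mol; plus 2 excess pairs × P = +450 kJ/mol; total 215 kJ/mol.
E(LS) − E(HS) = 215 − (-39) = 254 kJ/mol.

254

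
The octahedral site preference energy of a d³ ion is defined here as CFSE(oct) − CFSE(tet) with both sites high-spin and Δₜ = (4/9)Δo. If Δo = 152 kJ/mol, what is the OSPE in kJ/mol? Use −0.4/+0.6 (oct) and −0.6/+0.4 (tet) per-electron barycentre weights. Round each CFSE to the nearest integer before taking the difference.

-128

Octahedral high-spin t₂g³ eg⁰: CFSE = -1.2 × 152 = -182 kJ/mol.
Tetrahedral e² t₂¹ gives -0.8Δₜ = -0.8 × (4/9) × 152 = -54 kJ/mol.
OSPE = -182 − (-54) = -128 kJ/mol.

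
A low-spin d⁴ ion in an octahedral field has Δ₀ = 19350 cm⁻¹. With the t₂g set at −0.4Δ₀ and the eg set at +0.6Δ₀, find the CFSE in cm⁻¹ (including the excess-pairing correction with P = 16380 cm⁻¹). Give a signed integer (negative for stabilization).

Configuration: t₂g⁴ eg⁰.
CFSE(orbital) = 4×(-0.4Δ₀) + 0×(0.6Δ₀) = -1.6Δ₀; with Δ₀ = 19350 cm⁻¹ that is -30960 cm⁻¹.
Relative to high-spin t₂g³ eg¹ (0 paired), the low-spin configuration has 1 additional pair, contributing +1 × 16380 = +16380 cm⁻¹.
Overall CFSE = -30960 + 16380 = -14580 cm⁻¹.

-14580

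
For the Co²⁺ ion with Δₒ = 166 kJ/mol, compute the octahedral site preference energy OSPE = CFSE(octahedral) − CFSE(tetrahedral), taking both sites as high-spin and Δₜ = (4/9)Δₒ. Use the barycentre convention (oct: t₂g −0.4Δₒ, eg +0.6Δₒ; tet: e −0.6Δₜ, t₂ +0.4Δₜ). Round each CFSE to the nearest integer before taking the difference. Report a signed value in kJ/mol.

-44

Co is in group 9, so Co²⁺ is d⁷ (9 − 2 = 7).
Octahedral high-spin t₂g⁵ eg²: CFSE = -0.8 × 166 = -133 kJ/mol.
Tetrahedral e⁴ t₂³ gives -1.2Δₜ = -1.2 × (4/9) × 166 = -89 kJ/mol.
OSPE = CFSE(oct) − CFSE(tet) = -133 − (-89) = -44 kJ/mol.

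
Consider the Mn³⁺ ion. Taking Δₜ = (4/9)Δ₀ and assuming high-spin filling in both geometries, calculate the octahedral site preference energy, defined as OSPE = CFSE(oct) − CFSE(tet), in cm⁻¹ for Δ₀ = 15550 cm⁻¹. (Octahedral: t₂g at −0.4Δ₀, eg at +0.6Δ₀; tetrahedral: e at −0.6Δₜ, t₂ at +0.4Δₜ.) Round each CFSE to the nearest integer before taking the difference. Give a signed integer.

Mn sits in group 7; removing 3 electrons leaves Mn³⁺ with 7 − 3 = 4 d electrons.
In an octahedral site d⁴ (HS) is t2g^3 e_g^1, giving CFSE(oct) = -0.6Δ₀ = -9330 cm⁻¹.
Tetrahedral: e^2 t2^2, CFSE = 2(−0.6) + 2(+0.4) = -0.4Δₜ = -0.4 × (4/9) × 15550 = -2764 cm⁻¹.
OSPE = -9330 − (-2764) = -6566 cm⁻¹.

-6566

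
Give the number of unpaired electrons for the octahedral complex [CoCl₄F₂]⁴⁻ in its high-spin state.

3

Ligand charges: 4×(-1) from Cl⁻ and 2×(-1) from F⁻ sum to -6; with overall charge -4, Co is +2.
Group 9 minus oxidation state +2 gives a d⁷ configuration for Co²⁺.
Configuration: t₂g⁵ eg², giving 3 unpaired electrons.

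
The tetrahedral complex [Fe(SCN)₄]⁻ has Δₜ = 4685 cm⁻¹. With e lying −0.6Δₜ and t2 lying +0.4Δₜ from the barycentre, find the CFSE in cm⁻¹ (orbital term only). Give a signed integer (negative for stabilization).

Each SCN⁻ contributes -1; 4 × (-1) = -4. With overall charge -1, Fe is in the +3 oxidation state.
Group 8 minus oxidation state +3 gives a d⁵ configuration for Fe³⁺.
With tetrahedral geometry the complex is necessarily high-spin.
Electron filling gives e^2 t2^3.
Orbital CFSE = 2(-0.6) + 3(0.4) = 0.0Δₜ = 0.0 × 4685 = 0 cm⁻¹.

0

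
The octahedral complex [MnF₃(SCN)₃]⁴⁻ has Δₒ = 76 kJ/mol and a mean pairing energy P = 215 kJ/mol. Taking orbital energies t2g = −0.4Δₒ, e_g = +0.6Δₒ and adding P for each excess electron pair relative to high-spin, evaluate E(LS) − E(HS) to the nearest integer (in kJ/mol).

278

Ligand charges: 3×(-1) from F⁻ and 3×(-1) from SCN⁻ sum to -6; with overall charge -4, Mn is +2.
Mn is in group 7, so Mn²⁺ is d⁵ (7 − 2 = 5).
In the high-spin limit (t2g^3 e_g^2) the orbital term is 0.0Δₒ = 0 kJ/mol, with no excess pairing.
For low-spin the configuration is t2g^5 e_g^0: orbital energy -2.0 × 76 = -152 kJ/mol, and 2 additional pairs relative to high-spin add 430 kJ/mol, giving 278 kJ/mol.
Thus E(LS) − E(HS) = 278 kJ/mol.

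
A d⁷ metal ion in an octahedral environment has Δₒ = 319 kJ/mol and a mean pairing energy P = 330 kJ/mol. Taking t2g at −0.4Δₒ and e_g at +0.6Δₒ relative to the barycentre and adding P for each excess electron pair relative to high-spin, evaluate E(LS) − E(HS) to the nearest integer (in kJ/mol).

High-spin d⁷ fills as t2g^5 e_g^2 with CFSE 5(−0.4) + 2(+0.6) = -0.8Δₒ = -255 kJ/mol.
Low-spin: t2g^6 e_g^1, orbital CFSE = -1.8Δₒ = -574 kJ/mol; plus 1 excess pair × P = +330 kJ/mol; total -244 kJ/mol.
E(LS) − E(HS) = -244 − (-255) = 11 kJ/mol.

11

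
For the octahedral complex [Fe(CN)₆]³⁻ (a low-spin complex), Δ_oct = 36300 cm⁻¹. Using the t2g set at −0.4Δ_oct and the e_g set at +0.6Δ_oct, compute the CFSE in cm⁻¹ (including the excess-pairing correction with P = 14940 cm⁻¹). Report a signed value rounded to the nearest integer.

-42720

Each CN⁻ contributes -1; 6 × (-1) = -6. With overall charge -3, Fe is in the +3 oxidation state.
Group 8 minus oxidation state +3 gives a d⁵ configuration for Fe³⁺.
Electron filling gives t2g^5 e_g^0.
The orbital stabilization is -2.0Δ_oct = -2.0 × 36300 = -72600 cm⁻¹.
Pairing penalty: 2 pairs vs 0 in the high-spin reference → 2 extra × P = 29880 cm⁻¹.
Net CFSE = -72600 + 29880 = -42720 cm⁻¹.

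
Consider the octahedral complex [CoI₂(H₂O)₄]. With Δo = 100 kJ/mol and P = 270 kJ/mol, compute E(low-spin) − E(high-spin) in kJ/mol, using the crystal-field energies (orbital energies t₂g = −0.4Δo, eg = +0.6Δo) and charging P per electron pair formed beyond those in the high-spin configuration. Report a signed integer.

170

Ligand charges: 2×(-1) from I⁻ and 4×(+0) from H₂O sum to -2; with overall charge +0, Co is +2.
Co²⁺: group 9, so d-count = 9 − 2 = 7.
High-spin d⁷ fills as t₂g⁵ eg² with CFSE 5(−0.4) + 2(+0.6) = -0.8Δo = -80 kJ/mol.
For low-spin the configuration is t₂g⁶ eg¹: orbital energy -1.8 × 100 = -180 kJ/mol, and 1 additional pair relative to high-spin adds 270 kJ/mol, giving 90 kJ/mol.
The difference is 90 − (-80) = 170 kJ/mol, so high-spin lies lower.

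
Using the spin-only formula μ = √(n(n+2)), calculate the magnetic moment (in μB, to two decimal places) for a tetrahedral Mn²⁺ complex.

5.92 μB

Mn²⁺: group 7, so d-count = 7 − 2 = 5.
Tetrahedral fields are weak (Δₜ ≈ 4/9 Δₒ), so electrons fill high-spin.
Configuration: e² t₂³ → 5 unpaired electrons.
μ(spin-only) = √[5(5+2)] = √35 ≈ 5.92 μB.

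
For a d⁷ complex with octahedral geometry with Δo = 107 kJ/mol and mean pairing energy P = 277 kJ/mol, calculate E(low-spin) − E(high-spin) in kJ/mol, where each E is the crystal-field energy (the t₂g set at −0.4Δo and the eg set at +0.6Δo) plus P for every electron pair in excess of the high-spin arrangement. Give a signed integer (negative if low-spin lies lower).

170

High-spin d⁷ fills as t₂g⁵ eg² with CFSE 5(−0.4) + 2(+0.6) = -0.8Δo = -86 kJ/mol.
Low-spin: t₂g⁶ eg¹, orbital CFSE = -1.8Δo = -193 kJ/mol; plus 1 excess pair × P = +277 kJ/mol; total 84 kJ/mol.
Thus E(LS) − E(HS) = 170 kJ/mol.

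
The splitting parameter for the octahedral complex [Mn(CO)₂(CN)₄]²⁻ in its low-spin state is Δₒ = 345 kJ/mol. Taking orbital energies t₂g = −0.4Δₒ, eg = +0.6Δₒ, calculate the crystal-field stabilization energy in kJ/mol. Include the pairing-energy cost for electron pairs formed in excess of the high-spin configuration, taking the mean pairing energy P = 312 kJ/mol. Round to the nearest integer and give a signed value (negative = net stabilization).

Ligand charges: 2×(+0) from CO and 4×(-1) from CN⁻ sum to -4; with overall charge -2, Mn is +2.
Group 7 minus oxidation state +2 gives a d⁵ configuration for Mn²⁺.
Electron filling gives t₂g⁵ eg⁰.
Orbital CFSE = 5(-0.4) + 0(0.6) = -2.0Δₒ = -2.0 × 345 = -690 kJ/mol.
Pairing penalty: 2 pairs vs 0 in the high-spin reference → 2 extra × P = 624 kJ/mol.
Combining: -690 + 624 = -66 kJ/mol.

-66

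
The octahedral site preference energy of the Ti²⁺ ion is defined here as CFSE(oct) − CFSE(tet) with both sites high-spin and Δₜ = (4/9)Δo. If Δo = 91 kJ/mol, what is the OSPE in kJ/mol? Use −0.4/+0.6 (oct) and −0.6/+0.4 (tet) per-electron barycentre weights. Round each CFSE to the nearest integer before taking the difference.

Group 4 minus oxidation state +2 gives a d² configuration for Ti²⁺.
In an octahedral site d² (HS) is t2g^2 e_g^0, giving CFSE(oct) = -0.8Δo = -73 kJ/mol.
In a tetrahedral site the filling is e^2 t2^0: CFSE(tet) = -1.2Δₜ = -1.2 × (4/9)(91) = -49 kJ/mol.
OSPE = CFSE(oct) − CFSE(tet) = -73 − (-49) = -24 kJ/mol.

-24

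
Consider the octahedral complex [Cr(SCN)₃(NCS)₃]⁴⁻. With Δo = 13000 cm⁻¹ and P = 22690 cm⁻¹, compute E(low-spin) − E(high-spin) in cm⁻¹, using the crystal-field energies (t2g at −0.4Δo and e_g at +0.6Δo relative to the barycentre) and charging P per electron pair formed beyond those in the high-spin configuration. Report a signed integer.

Ligand charges: 3×(-1) from SCN⁻ and 3×(-1) from NCS⁻ sum to -6; with overall charge -4, Cr is +2.
Cr²⁺: group 6, so d-count = 6 − 2 = 4.
In the high-spin limit (t2g^3 e_g^1) the orbital term is -0.6Δo = -7800 cm⁻¹, with no excess pairing.
For low-spin the configuration is t2g^4 e_g^0: orbital energy -1.6 × 13000 = -20800 cm⁻¹, and 1 additional pair relative to high-spin adds 22690 cm⁻¹, giving 1890 cm⁻¹.
Thus E(LS) − E(HS) = 9690 cm⁻¹.

9690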